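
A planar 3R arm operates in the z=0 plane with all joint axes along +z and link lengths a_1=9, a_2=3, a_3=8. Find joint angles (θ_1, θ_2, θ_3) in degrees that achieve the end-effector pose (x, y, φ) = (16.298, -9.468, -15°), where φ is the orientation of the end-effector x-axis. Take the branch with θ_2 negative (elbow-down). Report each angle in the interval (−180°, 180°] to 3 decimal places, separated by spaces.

wrist centre = target − a_3·(cos φ, sin φ) = (8.5706, -7.3974)
cos θ_2 = (128.1773−9²−3²)/(2·9·3) = 0.7070; θ_2 = -45.0097° (elbow-down)
β = atan2(-7.3974,8.5706) = -40.7981°; ψ = atan2(-2.1217,11.1210) = -10.8012°
θ_1 = β − ψ = -29.9969°
θ_3 = φ − θ_1 − θ_2 = 60.0066° (wrapped to (-180°,180°])

-29.997 -45.010 60.007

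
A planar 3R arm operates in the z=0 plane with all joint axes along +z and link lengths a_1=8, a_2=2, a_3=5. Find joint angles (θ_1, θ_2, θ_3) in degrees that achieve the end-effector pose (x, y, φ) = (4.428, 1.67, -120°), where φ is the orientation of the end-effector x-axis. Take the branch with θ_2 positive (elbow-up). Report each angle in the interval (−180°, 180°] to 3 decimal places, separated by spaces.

wrist centre = target − a_3·(cos φ, sin φ) = (6.9280, 6.0001)
cos θ_2 = (83.9987−8²−2²)/(2·8·2) = 0.5000; θ_2 = 60.0027° (elbow-up)
β = atan2(6.0001,6.9280) = 40.8948°; ψ = atan2(1.7321,8.9999) = 10.8938°
θ_1 = β − ψ = 30.0011°
θ_3 = φ − θ_1 − θ_2 = 149.9963° (wrapped to (-180°,180°])

30.001 60.003 149.996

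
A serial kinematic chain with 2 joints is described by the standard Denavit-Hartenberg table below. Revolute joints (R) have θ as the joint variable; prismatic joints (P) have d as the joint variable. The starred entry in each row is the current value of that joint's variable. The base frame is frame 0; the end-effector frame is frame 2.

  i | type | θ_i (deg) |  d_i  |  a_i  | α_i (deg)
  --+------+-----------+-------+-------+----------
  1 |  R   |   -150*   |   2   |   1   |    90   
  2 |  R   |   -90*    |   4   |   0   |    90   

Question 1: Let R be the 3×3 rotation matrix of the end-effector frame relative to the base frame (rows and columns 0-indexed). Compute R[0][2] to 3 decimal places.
End-effector z-axis (col 2 of R) = (0.8660,0.5000,-0.0000)
R[0][2] = 0.8660

0.866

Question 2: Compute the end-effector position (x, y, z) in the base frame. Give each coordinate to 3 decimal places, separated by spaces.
after link 1: o_1 = (-0.8660, -0.5000, 2.0000)
after link 2: o_2 = (-2.8660, 2.9641, 2.0000)

-2.866 2.964 2.000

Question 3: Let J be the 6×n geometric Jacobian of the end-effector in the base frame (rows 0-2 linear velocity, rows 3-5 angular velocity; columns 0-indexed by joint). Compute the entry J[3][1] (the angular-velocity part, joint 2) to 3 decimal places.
-0.500

axis z_1 = (-0.5000,0.8660,0.0000); lever o_n−o_1 = (-2.0000,3.4641,0.0000)
cross product → J_v[:, 1] = (0.0000,0.0000,-0.0000)
J_ω[:, 1] = z_1
entry J[3][1] = -0.5000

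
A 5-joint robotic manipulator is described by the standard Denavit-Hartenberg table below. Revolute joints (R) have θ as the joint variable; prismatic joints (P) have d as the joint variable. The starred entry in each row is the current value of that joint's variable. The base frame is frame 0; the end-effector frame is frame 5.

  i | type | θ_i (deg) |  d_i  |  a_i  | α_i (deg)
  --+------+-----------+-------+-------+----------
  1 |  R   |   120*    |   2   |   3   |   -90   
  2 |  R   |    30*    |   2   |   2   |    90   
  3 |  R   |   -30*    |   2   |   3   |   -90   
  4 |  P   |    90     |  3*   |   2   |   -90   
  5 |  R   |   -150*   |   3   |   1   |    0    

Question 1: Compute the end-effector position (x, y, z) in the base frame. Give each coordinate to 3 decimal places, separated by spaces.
after link 1: o_1 = (-1.5000, 2.5981, 2.0000)
after link 2: o_2 = (-4.0981, 3.0981, 1.0000)
after link 3: o_3 = (-4.4240, 6.6627, 1.4330)
after link 4: o_4 = (-6.8236, 5.6226, -1.0490)
after link 5: o_5 = (-7.6974, 3.2700, 0.8750)

-7.697 3.270 0.875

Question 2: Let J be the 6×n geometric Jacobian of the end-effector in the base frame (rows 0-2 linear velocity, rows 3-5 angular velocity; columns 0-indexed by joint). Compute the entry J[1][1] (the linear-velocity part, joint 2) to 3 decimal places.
-0.974

axis z_1 = (-0.8660,-0.5000,0.0000); lever o_n−o_1 = (-6.1974,0.6720,-1.1250)
cross product → J_v[:, 1] = (0.5625,-0.9743,-3.6806)
J_ω[:, 1] = z_1
entry J[1][1] = -0.9743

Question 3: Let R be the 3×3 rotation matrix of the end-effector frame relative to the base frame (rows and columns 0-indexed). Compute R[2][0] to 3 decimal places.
0.625

End-effector x-axis (col 0 of R) = (-0.6998,0.3460,0.6250)
R[2][0] = 0.6250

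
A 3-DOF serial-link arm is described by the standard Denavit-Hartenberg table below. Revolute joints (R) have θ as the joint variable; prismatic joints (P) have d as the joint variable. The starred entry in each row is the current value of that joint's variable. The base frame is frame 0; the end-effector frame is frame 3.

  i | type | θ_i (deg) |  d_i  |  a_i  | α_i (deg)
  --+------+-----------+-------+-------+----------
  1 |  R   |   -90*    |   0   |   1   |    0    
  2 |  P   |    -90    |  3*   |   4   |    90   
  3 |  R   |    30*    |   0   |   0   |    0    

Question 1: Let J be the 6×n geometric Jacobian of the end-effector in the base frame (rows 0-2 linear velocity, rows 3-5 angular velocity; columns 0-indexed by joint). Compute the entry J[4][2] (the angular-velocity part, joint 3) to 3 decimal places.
1.000

axis z_2 = (-0.0000,1.0000,0.0000); lever o_n−o_2 = (0.0000,0.0000,0.0000)
cross product → J_v[:, 2] = (0.0000,0.0000,-0.0000)
J_ω[:, 2] = z_2
entry J[4][2] = 1.0000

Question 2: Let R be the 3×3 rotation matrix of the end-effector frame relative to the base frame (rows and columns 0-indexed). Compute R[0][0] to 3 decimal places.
End-effector x-axis (col 0 of R) = (-0.8660,-0.0000,0.5000)
R[0][0] = -0.8660

-0.866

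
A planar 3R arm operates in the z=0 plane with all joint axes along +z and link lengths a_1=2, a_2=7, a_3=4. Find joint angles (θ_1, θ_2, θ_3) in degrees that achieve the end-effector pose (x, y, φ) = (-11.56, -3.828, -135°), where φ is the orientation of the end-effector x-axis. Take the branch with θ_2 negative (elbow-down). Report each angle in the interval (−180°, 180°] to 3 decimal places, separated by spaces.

wrist centre = target − a_3·(cos φ, sin φ) = (-8.7316, -0.9996)
cos θ_2 = (77.2395−2²−7²)/(2·2·7) = 0.8657; θ_2 = -30.0376° (elbow-down)
β = atan2(-0.9996,-8.7316) = -173.4693°; ψ = atan2(-3.5040,8.0599) = -23.4967°
θ_1 = β − ψ = -149.9726°
θ_3 = φ − θ_1 − θ_2 = 45.0103° (wrapped to (-180°,180°])

-149.973 -30.038 45.010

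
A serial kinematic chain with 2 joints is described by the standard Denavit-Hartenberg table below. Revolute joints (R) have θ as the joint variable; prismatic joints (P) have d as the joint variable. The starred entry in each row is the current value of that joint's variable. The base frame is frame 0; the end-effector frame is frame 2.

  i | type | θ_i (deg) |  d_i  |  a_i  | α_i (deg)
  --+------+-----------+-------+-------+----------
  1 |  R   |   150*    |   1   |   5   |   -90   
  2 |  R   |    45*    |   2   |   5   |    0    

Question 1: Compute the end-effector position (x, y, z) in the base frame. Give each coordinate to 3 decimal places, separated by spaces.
after link 1: o_1 = (-4.3301, 2.5000, 1.0000)
after link 2: o_2 = (-8.3920, 2.5357, -2.5355)

-8.392 2.536 -2.536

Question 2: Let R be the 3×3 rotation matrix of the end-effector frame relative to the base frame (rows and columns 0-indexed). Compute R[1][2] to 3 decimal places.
-0.866

End-effector z-axis (col 2 of R) = (-0.5000,-0.8660,0.0000)
R[1][2] = -0.8660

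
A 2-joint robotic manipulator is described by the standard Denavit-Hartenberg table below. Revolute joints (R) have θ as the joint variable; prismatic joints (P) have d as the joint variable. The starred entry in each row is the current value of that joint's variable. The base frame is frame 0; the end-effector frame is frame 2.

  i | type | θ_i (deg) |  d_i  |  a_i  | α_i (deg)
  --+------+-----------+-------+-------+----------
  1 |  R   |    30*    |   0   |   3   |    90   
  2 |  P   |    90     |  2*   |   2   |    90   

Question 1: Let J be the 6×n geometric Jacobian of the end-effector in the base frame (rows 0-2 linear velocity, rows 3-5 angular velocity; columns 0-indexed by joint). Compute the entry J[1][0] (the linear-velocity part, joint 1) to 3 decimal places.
axis z_0 = ẑ; lever o_n−o_0 = (3.5981,-0.2321,2.0000)
cross product → J_v[:, 0] = (0.2321,3.5981,-0.0000)
J_ω[:, 0] = z_0
entry J[1][0] = 3.5981

3.598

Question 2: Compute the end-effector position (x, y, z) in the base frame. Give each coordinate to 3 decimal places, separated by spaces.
3.598 -0.232 2.000

after link 1: o_1 = (2.5981, 1.5000, 0.0000)
after link 2: o_2 = (3.5981, -0.2321, 2.0000)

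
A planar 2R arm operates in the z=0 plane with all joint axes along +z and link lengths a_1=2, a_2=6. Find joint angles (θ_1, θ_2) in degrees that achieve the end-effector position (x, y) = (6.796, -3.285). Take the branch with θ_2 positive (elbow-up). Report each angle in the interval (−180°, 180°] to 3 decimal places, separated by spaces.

cos θ_2 = (56.9768−2²−6²)/(2·2·6) = 0.7074; θ_2 = 44.9788° (elbow-up)
β = atan2(-3.2850,6.7960) = -25.7978°; ψ = atan2(4.2411,6.2442) = 34.1844°
θ_1 = β − ψ = -59.9822°

-59.982 44.979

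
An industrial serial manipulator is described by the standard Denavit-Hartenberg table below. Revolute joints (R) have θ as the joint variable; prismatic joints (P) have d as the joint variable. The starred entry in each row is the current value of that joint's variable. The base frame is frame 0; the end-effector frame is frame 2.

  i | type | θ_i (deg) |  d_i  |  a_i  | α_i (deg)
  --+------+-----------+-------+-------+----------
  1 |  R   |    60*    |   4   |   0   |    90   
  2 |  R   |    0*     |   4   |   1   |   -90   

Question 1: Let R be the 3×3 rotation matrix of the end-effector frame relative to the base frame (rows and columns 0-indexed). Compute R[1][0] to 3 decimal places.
End-effector x-axis (col 0 of R) = (0.5000,0.8660,0.0000)
R[1][0] = 0.8660

0.866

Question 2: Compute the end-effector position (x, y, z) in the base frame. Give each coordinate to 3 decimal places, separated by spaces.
after link 1: o_1 = (0.0000, 0.0000, 4.0000)
after link 2: o_2 = (3.9641, -1.1340, 4.0000)

3.964 -1.134 4.000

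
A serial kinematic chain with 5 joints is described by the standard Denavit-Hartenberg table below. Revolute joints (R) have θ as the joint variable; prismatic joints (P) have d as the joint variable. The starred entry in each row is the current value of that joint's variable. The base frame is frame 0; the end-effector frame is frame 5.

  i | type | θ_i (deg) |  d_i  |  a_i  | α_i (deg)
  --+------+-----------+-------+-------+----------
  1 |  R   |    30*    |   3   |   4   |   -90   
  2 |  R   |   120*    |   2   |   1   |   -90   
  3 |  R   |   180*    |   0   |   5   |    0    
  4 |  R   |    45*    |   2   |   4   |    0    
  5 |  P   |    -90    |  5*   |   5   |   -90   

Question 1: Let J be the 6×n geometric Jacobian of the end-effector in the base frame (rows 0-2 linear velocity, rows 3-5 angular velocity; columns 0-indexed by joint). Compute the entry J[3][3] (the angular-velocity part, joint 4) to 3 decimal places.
-0.750

axis z_3 = (-0.7500,-0.4330,0.5000); lever o_n−o_3 = (-2.1408,-2.0525,9.0114)
cross product → J_v[:, 3] = (-2.8758,5.6881,0.6124)
J_ω[:, 3] = z_3
entry J[3][3] = -0.7500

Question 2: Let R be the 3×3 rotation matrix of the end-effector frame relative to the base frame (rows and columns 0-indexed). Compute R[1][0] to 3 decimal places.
-0.436

End-effector x-axis (col 0 of R) = (0.6597,-0.4356,0.6124)
R[1][0] = -0.4356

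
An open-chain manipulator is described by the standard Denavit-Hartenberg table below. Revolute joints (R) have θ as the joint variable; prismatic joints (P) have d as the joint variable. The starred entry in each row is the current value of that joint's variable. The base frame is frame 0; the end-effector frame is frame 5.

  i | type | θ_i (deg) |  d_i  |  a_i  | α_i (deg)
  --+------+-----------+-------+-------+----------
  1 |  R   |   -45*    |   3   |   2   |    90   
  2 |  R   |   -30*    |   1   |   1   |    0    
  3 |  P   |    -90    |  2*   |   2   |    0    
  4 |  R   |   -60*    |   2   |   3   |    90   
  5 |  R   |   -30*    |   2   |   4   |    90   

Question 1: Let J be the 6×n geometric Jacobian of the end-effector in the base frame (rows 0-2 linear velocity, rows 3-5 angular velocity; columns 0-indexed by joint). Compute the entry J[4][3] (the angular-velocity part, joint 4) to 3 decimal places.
-0.707

axis z_3 = (-0.7071,-0.7071,0.0000); lever o_n−o_3 = (-4.5708,4.5708,2.0000)
cross product → J_v[:, 3] = (-1.4142,1.4142,-6.4641)
J_ω[:, 3] = z_3
entry J[4][3] = -0.7071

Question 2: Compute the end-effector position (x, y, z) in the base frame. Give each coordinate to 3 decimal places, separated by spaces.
after link 1: o_1 = (1.4142, -1.4142, 3.0000)
after link 2: o_2 = (1.3195, -2.7337, 2.5000)
after link 3: o_3 = (-0.8018, -3.4408, 0.7679)
after link 4: o_4 = (-4.3374, -2.7337, 0.7679)
after link 5: o_5 = (-5.3727, 1.1300, 2.7679)

-5.373 1.130 2.768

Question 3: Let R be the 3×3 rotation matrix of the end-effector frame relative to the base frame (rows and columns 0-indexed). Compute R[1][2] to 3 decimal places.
End-effector z-axis (col 2 of R) = (0.9659,0.2588,0.0000)
R[1][2] = 0.2588

0.259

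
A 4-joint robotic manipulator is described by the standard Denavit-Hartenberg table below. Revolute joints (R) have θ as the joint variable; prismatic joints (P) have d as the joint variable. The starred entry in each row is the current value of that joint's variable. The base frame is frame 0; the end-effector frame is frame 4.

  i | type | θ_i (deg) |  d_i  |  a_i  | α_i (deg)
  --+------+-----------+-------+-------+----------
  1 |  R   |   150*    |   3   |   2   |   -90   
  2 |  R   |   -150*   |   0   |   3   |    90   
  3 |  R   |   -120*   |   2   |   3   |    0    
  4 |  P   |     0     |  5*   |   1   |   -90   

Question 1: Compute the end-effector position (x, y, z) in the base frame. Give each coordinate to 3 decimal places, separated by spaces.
3.781 1.817 -2.562

after link 1: o_1 = (-1.7321, 1.0000, 3.0000)
after link 2: o_2 = (0.5179, -0.2990, 4.5000)
after link 3: o_3 = (1.5580, 2.1005, 2.0179)
after link 4: o_4 = (3.7811, 1.8170, -2.5622)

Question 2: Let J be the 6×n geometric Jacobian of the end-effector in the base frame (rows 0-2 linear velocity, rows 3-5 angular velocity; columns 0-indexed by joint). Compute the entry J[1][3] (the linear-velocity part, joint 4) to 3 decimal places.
-0.250

prismatic axis z_3 = (0.4330,-0.2500,-0.8660)
J_v[:, 3] = z_3; J_ω[:, 3] = (0,0,0)
entry J[1][3] = -0.2500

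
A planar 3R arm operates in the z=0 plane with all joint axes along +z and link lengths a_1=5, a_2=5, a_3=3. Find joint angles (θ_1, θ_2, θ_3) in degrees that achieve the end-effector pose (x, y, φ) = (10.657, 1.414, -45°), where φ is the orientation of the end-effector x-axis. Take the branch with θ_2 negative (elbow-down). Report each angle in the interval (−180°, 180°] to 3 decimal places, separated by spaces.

wrist centre = target − a_3·(cos φ, sin φ) = (8.5357, 3.5353)
cos θ_2 = (85.3563−5²−5²)/(2·5·5) = 0.7071; θ_2 = -44.9984° (elbow-down)
β = atan2(3.5353,8.5357) = 22.4984°; ψ = atan2(-3.5354,8.5356) = -22.4992°
θ_1 = β − ψ = 44.9976°
θ_3 = φ − θ_1 − θ_2 = -44.9992° (wrapped to (-180°,180°])

44.998 -44.998 -44.999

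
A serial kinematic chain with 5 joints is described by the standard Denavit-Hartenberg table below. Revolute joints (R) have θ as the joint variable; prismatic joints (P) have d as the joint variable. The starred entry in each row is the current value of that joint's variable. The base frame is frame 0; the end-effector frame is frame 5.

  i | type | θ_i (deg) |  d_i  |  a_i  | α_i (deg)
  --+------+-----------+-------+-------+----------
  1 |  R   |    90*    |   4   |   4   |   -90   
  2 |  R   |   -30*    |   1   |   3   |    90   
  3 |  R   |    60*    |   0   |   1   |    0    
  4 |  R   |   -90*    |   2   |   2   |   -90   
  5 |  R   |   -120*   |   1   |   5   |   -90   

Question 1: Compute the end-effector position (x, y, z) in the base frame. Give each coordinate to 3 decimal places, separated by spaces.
after link 1: o_1 = (0.0000, 4.0000, 4.0000)
after link 2: o_2 = (-1.0000, 6.5981, 5.5000)
after link 3: o_3 = (-1.8660, 7.0311, 5.7500)
after link 4: o_4 = (-0.8660, 7.5311, 8.3481)
after link 5: o_5 = (-2.9821, 3.9240, 11.2655)

-2.982 3.924 11.266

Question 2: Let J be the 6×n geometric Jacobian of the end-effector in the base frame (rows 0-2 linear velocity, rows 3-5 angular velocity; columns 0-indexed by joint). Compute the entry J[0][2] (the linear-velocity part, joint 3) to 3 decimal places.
-0.567

axis z_2 = (-0.0000,-0.5000,0.8660); lever o_n−o_2 = (-1.9821,-2.6740,5.7655)
cross product → J_v[:, 2] = (-0.5670,-1.7165,-0.9910)
J_ω[:, 2] = z_2
entry J[0][2] = -0.5670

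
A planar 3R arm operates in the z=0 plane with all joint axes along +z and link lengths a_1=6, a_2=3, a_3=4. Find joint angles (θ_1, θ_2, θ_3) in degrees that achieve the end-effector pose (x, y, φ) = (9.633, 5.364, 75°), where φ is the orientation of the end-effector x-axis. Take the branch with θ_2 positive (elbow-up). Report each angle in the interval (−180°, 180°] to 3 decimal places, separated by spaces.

-0.003 30.016 44.987

wrist centre = target − a_3·(cos φ, sin φ) = (8.5977, 1.5003)
cos θ_2 = (76.1717−6²−3²)/(2·6·3) = 0.8659; θ_2 = 30.0165° (elbow-up)
β = atan2(1.5003,8.5977) = 9.8984°; ψ = atan2(1.5007,8.5976) = 9.9014°
θ_1 = β − ψ = -0.0030°
θ_3 = φ − θ_1 − θ_2 = 44.9865° (wrapped to (-180°,180°])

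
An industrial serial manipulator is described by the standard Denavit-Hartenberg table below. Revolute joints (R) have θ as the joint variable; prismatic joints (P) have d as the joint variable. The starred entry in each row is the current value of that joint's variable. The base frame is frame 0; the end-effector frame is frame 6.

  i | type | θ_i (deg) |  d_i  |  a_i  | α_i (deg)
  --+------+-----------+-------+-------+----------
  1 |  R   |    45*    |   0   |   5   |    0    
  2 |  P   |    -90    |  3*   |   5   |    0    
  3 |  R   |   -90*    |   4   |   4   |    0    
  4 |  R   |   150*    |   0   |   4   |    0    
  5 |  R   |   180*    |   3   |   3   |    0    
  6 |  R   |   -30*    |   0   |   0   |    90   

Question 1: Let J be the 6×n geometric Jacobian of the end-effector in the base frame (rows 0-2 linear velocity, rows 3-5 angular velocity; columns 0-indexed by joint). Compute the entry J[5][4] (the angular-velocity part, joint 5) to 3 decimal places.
axis z_4 = (0.0000,0.0000,1.0000); lever o_n−o_4 = (-2.8978,-0.7765,3.0000)
cross product → J_v[:, 4] = (0.7765,-2.8978,0.0000)
J_ω[:, 4] = z_4
entry J[5][4] = 1.0000

1.000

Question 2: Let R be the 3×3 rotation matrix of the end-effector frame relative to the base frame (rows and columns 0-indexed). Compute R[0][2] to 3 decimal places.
0.259

End-effector z-axis (col 2 of R) = (0.2588,0.9659,0.0000)
R[0][2] = 0.2588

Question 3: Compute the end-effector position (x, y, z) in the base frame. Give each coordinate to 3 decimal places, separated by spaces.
after link 1: o_1 = (3.5355, 3.5355, 0.0000)
after link 2: o_2 = (7.0711, -0.0000, 3.0000)
after link 3: o_3 = (4.2426, -2.8284, 7.0000)
after link 4: o_4 = (8.1063, -1.7932, 7.0000)
after link 5: o_5 = (5.2086, -2.5696, 10.0000)
after link 6: o_6 = (5.2086, -2.5696, 10.0000)

5.209 -2.570 10.000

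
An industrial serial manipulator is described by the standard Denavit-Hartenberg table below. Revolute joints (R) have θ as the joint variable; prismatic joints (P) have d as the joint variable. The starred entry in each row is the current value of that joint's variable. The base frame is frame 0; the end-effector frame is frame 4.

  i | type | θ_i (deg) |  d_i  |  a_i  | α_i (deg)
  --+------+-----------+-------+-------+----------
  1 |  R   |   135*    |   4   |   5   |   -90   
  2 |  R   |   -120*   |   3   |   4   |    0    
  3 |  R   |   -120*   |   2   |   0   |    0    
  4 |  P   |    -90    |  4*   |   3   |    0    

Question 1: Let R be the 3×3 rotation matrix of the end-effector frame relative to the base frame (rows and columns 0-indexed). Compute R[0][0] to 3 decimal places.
End-effector x-axis (col 0 of R) = (-0.6124,0.6124,-0.5000)
R[0][0] = -0.6124

-0.612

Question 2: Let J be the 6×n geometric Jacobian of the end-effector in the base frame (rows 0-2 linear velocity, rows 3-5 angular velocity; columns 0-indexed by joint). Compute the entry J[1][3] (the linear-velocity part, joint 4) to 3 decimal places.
-0.707

prismatic axis z_3 = (-0.7071,-0.7071,0.0000)
J_v[:, 3] = z_3; J_ω[:, 3] = (0,0,0)
entry J[1][3] = -0.7071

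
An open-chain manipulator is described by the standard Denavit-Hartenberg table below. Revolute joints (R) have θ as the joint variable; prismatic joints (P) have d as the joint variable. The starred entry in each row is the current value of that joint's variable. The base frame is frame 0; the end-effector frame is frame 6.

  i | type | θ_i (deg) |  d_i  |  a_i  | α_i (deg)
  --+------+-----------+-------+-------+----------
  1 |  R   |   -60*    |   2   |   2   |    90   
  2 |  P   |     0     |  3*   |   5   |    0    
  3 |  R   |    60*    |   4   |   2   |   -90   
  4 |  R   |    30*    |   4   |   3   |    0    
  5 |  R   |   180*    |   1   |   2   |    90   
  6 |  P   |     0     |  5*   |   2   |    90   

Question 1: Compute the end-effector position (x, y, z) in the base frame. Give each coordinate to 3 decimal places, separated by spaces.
after link 1: o_1 = (1.0000, -1.7321, 2.0000)
after link 2: o_2 = (0.9019, -7.5622, 2.0000)
after link 3: o_3 = (-2.0622, -10.4282, 3.7321)
after link 4: o_4 = (-1.8457, -7.8032, 7.9821)
after link 5: o_5 = (-3.5777, -6.8032, 6.9821)
after link 6: o_6 = (-1.7518, -3.3056, 3.3170)

-1.752 -3.306 3.317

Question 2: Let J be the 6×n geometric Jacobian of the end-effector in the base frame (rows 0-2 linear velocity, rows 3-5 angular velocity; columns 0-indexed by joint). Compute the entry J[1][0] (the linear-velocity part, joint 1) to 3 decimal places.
axis z_0 = ẑ; lever o_n−o_0 = (-1.7518,-3.3056,3.3170)
cross product → J_v[:, 0] = (3.3056,-1.7518,0.0000)
J_ω[:, 0] = z_0
entry J[1][0] = -1.7518

-1.752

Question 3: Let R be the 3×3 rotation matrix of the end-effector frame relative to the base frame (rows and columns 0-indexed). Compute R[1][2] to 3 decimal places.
-0.750

End-effector z-axis (col 2 of R) = (0.4330,-0.7500,-0.5000)
R[1][2] = -0.7500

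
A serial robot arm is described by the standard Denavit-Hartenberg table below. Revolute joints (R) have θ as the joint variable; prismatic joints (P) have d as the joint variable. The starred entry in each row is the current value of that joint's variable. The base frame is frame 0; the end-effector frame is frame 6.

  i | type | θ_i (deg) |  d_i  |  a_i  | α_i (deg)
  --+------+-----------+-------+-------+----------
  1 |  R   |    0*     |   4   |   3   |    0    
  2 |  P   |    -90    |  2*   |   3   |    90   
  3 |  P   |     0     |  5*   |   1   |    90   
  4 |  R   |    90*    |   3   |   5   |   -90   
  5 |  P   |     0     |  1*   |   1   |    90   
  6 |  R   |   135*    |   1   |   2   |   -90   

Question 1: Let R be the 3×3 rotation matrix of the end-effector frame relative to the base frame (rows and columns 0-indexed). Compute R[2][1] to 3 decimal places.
1.000

End-effector y-axis (col 1 of R) = (0.0000,-0.0000,1.0000)
R[2][1] = 1.0000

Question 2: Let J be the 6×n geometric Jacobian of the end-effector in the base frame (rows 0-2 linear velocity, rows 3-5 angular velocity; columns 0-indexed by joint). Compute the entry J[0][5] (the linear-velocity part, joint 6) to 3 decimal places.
1.414

axis z_5 = (-0.0000,-0.0000,-1.0000); lever o_n−o_5 = (1.4142,1.4142,-1.0000)
cross product → J_v[:, 5] = (1.4142,-1.4142,-0.0000)
J_ω[:, 5] = z_5
entry J[0][5] = 1.4142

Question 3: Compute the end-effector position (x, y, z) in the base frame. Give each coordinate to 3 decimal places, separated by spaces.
after link 1: o_1 = (3.0000, 0.0000, 4.0000)
after link 2: o_2 = (3.0000, -3.0000, 6.0000)
after link 3: o_3 = (-2.0000, -4.0000, 6.0000)
after link 4: o_4 = (-7.0000, -4.0000, 3.0000)
after link 5: o_5 = (-8.0000, -3.0000, 3.0000)
after link 6: o_6 = (-6.5858, -1.5858, 2.0000)

-6.586 -1.586 2.000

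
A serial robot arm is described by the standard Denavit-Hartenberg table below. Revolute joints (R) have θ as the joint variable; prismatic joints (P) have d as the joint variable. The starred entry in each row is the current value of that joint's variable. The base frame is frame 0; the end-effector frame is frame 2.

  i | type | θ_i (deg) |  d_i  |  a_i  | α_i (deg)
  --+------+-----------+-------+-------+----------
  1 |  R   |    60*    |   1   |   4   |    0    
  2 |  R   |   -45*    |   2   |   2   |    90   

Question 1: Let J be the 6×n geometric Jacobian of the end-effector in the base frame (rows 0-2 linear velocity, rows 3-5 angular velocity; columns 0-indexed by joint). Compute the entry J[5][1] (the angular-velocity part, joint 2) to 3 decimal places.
1.000

axis z_1 = (0.0000,0.0000,1.0000); lever o_n−o_1 = (1.9319,0.5176,2.0000)
cross product → J_v[:, 1] = (-0.5176,1.9319,0.0000)
J_ω[:, 1] = z_1
entry J[5][1] = 1.0000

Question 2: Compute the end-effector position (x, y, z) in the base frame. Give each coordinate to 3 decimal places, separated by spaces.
after link 1: o_1 = (2.0000, 3.4641, 1.0000)
after link 2: o_2 = (3.9319, 3.9817, 3.0000)

3.932 3.982 3.000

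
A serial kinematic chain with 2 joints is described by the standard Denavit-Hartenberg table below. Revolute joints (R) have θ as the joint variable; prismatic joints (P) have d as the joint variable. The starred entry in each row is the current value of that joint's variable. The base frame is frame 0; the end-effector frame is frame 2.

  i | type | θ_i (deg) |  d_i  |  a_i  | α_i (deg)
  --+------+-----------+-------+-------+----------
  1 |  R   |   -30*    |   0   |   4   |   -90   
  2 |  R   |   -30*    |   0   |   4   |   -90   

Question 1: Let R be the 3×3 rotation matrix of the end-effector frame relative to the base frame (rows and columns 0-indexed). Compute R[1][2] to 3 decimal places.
End-effector z-axis (col 2 of R) = (0.4330,-0.2500,-0.8660)
R[1][2] = -0.2500

-0.250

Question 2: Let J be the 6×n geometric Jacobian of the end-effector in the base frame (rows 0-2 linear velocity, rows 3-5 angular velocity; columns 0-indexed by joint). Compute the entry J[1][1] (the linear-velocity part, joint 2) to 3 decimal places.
-1.000

axis z_1 = (0.5000,0.8660,0.0000); lever o_n−o_1 = (3.0000,-1.7321,2.0000)
cross product → J_v[:, 1] = (1.7321,-1.0000,-3.4641)
J_ω[:, 1] = z_1
entry J[1][1] = -1.0000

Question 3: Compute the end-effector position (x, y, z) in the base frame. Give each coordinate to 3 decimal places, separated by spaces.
after link 1: o_1 = (3.4641, -2.0000, 0.0000)
after link 2: o_2 = (6.4641, -3.7321, 2.0000)

6.464 -3.732 2.000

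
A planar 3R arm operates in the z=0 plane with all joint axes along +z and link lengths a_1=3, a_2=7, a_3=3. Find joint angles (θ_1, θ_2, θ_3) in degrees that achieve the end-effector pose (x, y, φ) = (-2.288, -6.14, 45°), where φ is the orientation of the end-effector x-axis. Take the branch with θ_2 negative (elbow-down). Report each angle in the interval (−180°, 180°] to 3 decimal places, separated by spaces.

wrist centre = target − a_3·(cos φ, sin φ) = (-4.4093, -8.2613)
cos θ_2 = (87.6915−3²−7²)/(2·3·7) = 0.7069; θ_2 = -45.0134° (elbow-down)
β = atan2(-8.2613,-4.4093) = -118.0902°; ψ = atan2(-4.9509,7.9486) = -31.9174°
θ_1 = β − ψ = -86.1728°
θ_3 = φ − θ_1 − θ_2 = 176.1863° (wrapped to (-180°,180°])

-86.173 -45.013 176.186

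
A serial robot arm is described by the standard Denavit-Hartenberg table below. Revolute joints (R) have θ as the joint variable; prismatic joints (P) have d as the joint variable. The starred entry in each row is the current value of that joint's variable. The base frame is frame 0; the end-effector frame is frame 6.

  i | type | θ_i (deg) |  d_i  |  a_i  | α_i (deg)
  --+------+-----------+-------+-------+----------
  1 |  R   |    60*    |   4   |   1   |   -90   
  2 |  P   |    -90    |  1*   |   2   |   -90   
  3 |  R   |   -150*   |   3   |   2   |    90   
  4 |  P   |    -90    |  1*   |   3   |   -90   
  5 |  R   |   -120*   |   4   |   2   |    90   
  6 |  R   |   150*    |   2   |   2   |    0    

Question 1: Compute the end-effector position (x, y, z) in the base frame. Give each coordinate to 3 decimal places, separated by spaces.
-2.290 4.632 -0.178

after link 1: o_1 = (0.5000, 0.8660, 4.0000)
after link 2: o_2 = (-0.3660, 1.3660, 6.0000)
after link 3: o_3 = (0.2679, 4.4641, 4.2679)
after link 4: o_4 = (-0.4821, 1.4330, 3.7679)
after link 5: o_5 = (-0.4151, 2.5490, -0.5622)
after link 6: o_6 = (-2.2901, 4.6316, -0.1782)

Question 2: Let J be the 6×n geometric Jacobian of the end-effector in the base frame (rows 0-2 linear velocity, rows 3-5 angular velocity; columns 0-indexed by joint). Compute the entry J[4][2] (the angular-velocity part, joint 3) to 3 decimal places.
axis z_2 = (0.5000,0.8660,-0.0000); lever o_n−o_2 = (-1.9240,3.2655,-6.1782)
cross product → J_v[:, 2] = (-5.3505,3.0891,3.2990)
J_ω[:, 2] = z_2
entry J[4][2] = 0.8660

0.866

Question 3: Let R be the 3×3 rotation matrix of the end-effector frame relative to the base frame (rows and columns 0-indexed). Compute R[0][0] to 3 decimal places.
End-effector x-axis (col 0 of R) = (-0.9955,0.0748,-0.0580)
R[0][0] = -0.9955

-0.996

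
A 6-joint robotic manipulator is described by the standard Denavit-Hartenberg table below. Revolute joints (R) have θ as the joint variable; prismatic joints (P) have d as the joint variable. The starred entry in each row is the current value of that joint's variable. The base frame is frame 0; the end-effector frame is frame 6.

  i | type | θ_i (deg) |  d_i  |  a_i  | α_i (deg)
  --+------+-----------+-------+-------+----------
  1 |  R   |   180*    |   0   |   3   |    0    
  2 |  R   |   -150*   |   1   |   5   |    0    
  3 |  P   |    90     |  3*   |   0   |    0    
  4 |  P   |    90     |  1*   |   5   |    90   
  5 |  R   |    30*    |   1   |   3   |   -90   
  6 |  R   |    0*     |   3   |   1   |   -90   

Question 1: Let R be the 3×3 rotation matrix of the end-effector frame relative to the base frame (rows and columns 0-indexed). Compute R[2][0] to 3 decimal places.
0.500

End-effector x-axis (col 0 of R) = (-0.7500,-0.4330,0.5000)
R[2][0] = 0.5000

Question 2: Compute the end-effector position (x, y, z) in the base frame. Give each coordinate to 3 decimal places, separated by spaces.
after link 1: o_1 = (-3.0000, 0.0000, 0.0000)
after link 2: o_2 = (1.3301, 2.5000, 1.0000)
after link 3: o_3 = (1.3301, 2.5000, 4.0000)
after link 4: o_4 = (-3.0000, 0.0000, 5.0000)
after link 5: o_5 = (-5.7500, -0.4330, 6.5000)
after link 6: o_6 = (-5.2010, -0.1160, 9.5981)

-5.201 -0.116 9.598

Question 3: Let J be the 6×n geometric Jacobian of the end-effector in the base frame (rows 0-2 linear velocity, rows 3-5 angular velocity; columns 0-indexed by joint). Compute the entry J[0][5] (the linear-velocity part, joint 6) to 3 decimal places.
axis z_5 = (0.4330,0.2500,0.8660); lever o_n−o_5 = (0.5490,0.3170,3.0981)
cross product → J_v[:, 5] = (0.5000,-0.8660,-0.0000)
J_ω[:, 5] = z_5
entry J[0][5] = 0.5000

0.500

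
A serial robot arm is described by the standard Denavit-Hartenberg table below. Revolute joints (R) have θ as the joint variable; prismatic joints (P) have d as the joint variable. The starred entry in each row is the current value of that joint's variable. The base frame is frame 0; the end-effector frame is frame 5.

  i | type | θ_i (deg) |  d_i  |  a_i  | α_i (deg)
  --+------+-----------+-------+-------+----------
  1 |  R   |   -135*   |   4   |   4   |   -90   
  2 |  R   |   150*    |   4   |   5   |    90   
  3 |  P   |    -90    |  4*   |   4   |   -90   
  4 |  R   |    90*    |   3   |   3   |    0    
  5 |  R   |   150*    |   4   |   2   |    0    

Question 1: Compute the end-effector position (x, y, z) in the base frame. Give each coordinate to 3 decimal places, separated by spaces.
4.261 2.847 -4.366

after link 1: o_1 = (-2.8284, -2.8284, 4.0000)
after link 2: o_2 = (3.0619, -2.5950, 1.5000)
after link 3: o_3 = (-1.1808, -1.1808, -1.9641)
after link 4: o_4 = (1.7170, 1.7170, -0.8660)
after link 5: o_5 = (4.2612, 2.8470, -4.3660)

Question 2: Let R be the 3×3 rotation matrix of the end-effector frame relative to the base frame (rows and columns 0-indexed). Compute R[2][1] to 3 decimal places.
-0.433

End-effector y-axis (col 1 of R) = (-0.7891,0.4356,-0.4330)
R[2][1] = -0.4330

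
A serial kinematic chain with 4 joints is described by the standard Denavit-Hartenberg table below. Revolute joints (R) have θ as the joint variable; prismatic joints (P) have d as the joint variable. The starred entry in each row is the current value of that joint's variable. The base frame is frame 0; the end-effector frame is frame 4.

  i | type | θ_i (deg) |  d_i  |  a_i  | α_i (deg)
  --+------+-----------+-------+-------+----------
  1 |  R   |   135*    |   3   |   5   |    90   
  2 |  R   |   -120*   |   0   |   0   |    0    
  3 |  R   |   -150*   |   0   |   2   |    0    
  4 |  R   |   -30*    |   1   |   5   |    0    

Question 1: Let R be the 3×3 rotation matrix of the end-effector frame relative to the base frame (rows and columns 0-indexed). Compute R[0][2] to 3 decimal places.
End-effector z-axis (col 2 of R) = (0.7071,0.7071,0.0000)
R[0][2] = 0.7071

0.707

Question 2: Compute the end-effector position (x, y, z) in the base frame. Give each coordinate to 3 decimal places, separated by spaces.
after link 1: o_1 = (-3.5355, 3.5355, 3.0000)
after link 2: o_2 = (-3.5355, 3.5355, 3.0000)
after link 3: o_3 = (-3.5355, 3.5355, 5.0000)
after link 4: o_4 = (-4.5962, 6.0104, 9.3301)

-4.596 6.010 9.330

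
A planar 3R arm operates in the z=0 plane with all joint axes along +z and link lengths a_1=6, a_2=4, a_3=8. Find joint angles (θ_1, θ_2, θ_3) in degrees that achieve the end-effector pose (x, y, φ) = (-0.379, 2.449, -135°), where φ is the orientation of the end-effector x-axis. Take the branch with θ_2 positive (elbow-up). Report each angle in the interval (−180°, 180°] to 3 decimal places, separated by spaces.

44.991 30.021 149.989

wrist centre = target − a_3·(cos φ, sin φ) = (5.2779, 8.1059)
cos θ_2 = (93.5606−6²−4²)/(2·6·4) = 0.8658; θ_2 = 30.0205° (elbow-up)
β = atan2(8.1059,5.2779) = 56.9312°; ψ = atan2(2.0012,9.4634) = 11.9405°
θ_1 = β − ψ = 44.9907°
θ_3 = φ − θ_1 − θ_2 = 149.9888° (wrapped to (-180°,180°])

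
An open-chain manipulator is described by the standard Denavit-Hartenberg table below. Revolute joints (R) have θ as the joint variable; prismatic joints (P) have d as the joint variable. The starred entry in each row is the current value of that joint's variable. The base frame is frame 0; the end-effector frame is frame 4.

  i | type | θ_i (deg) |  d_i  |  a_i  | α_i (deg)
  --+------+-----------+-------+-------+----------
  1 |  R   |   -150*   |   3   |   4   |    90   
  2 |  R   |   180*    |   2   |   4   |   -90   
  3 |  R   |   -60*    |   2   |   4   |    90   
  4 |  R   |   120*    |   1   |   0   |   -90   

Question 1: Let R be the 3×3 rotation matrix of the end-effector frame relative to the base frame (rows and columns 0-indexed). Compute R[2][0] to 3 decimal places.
End-effector x-axis (col 0 of R) = (-0.0000,-0.5000,-0.8660)
R[2][0] = -0.8660

-0.866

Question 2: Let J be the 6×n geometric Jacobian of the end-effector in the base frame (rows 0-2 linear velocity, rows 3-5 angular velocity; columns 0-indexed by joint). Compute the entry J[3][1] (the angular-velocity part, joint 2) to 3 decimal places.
-0.500

axis z_1 = (-0.5000,0.8660,0.0000); lever o_n−o_1 = (1.4641,7.7321,-2.0000)
cross product → J_v[:, 1] = (-1.7321,-1.0000,-5.1340)
J_ω[:, 1] = z_1
entry J[3][1] = -0.5000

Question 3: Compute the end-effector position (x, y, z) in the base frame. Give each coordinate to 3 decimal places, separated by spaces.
-2.000 5.732 1.000

after link 1: o_1 = (-3.4641, -2.0000, 3.0000)
after link 2: o_2 = (-1.0000, 1.7321, 3.0000)
after link 3: o_3 = (-1.0000, 5.7321, 1.0000)
after link 4: o_4 = (-2.0000, 5.7321, 1.0000)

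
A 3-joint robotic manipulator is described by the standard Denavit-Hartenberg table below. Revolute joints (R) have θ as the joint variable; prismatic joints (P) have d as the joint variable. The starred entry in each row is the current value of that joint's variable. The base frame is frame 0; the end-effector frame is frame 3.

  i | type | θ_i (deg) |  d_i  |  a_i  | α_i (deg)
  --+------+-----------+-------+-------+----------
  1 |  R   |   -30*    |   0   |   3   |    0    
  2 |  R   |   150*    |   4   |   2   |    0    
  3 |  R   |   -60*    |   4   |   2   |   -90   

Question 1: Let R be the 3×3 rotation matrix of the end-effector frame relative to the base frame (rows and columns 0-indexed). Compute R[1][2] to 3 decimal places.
0.500

End-effector z-axis (col 2 of R) = (-0.8660,0.5000,0.0000)
R[1][2] = 0.5000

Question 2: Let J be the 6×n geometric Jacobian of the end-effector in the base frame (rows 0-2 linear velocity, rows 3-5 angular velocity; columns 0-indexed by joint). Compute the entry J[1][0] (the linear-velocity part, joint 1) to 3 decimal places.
2.598

axis z_0 = ẑ; lever o_n−o_0 = (2.5981,1.9641,8.0000)
cross product → J_v[:, 0] = (-1.9641,2.5981,0.0000)
J_ω[:, 0] = z_0
entry J[1][0] = 2.5981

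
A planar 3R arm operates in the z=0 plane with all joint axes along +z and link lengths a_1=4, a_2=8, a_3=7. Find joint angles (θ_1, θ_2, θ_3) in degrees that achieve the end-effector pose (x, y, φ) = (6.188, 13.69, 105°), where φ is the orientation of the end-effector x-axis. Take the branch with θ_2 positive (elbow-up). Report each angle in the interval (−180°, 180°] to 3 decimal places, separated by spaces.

0.002 60.000 44.998

wrist centre = target − a_3·(cos φ, sin φ) = (7.9997, 6.9285)
cos θ_2 = (112.0001−4²−8²)/(2·4·8) = 0.5000; θ_2 = 59.9999° (elbow-up)
β = atan2(6.9285,7.9997) = 40.8956°; ψ = atan2(6.9282,8.0000) = 40.8933°
θ_1 = β − ψ = 0.0023°
θ_3 = φ − θ_1 − θ_2 = 44.9978° (wrapped to (-180°,180°])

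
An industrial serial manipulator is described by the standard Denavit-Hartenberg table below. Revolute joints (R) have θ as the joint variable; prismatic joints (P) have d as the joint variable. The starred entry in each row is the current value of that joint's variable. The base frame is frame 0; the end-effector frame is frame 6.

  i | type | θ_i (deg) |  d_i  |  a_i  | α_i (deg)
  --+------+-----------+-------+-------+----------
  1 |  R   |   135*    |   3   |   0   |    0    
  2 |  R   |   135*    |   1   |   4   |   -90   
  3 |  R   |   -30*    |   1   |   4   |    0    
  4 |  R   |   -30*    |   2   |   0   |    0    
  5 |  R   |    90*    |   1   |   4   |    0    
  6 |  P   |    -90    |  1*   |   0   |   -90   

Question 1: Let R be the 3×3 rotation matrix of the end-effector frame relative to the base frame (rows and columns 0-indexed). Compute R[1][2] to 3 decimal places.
-0.866

End-effector z-axis (col 2 of R) = (-0.0000,-0.8660,-0.5000)
R[1][2] = -0.8660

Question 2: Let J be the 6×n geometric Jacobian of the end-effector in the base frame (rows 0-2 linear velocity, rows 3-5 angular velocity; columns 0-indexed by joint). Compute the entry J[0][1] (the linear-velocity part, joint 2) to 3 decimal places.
axis z_1 = (0.0000,0.0000,1.0000); lever o_n−o_1 = (5.0000,-10.9282,1.0000)
cross product → J_v[:, 1] = (10.9282,5.0000,-0.0000)
J_ω[:, 1] = z_1
entry J[0][1] = 10.9282

10.928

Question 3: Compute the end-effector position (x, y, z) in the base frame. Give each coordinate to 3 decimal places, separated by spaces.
5.000 -10.928 4.000

after link 1: o_1 = (0.0000, 0.0000, 3.0000)
after link 2: o_2 = (-0.0000, -4.0000, 4.0000)
after link 3: o_3 = (1.0000, -7.4641, 6.0000)
after link 4: o_4 = (3.0000, -7.4641, 6.0000)
after link 5: o_5 = (4.0000, -10.9282, 4.0000)
after link 6: o_6 = (5.0000, -10.9282, 4.0000)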